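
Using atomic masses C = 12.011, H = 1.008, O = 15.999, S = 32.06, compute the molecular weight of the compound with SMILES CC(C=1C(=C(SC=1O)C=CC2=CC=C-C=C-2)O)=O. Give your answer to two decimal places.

260.31

Molecular formula: C14H12O3S.
M = 14×12.011 + 12×1.008 + 3×15.999 + 1×32.06 = 260.31 g/mol.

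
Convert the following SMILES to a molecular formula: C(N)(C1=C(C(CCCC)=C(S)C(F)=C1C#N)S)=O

C12H13FN2OS2

Heavy atoms from the SMILES: 12 C, 1 F, 2 N, 1 O, 2 S.
Implicit hydrogens by atom environment:
  6 × C (aromatic): no H
  3 × C: 2 H each → 6
  2 × C: no H
  2 × S: 1 H each → 2
  1 × C: 3 H
  1 × F: no H
  1 × N: 2 H
  1 × N: no H
  1 × O: no H
  Total hydrogens = 13.
Molecular formula: C12H13FN2OS2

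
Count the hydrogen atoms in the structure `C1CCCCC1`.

12

Hydrogens are implicit in SMILES; fill each atom to its normal valence:
  6 × C: 2 H each → 12
  Total hydrogens = 12.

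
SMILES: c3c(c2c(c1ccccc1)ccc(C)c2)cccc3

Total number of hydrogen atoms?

16

Hydrogens are implicit in SMILES; fill each atom to its normal valence:
  13 × C (aromatic): 1 H each → 13
  5 × C (aromatic): no H
  1 × C: 3 H
  Total hydrogens = 16.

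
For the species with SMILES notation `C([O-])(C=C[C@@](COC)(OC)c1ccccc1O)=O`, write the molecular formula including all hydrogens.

C13H15O5-

Heavy atoms from the SMILES: 13 C, 5 O.
Implicit hydrogens by atom environment:
  4 × C (aromatic): 1 H each → 4
  3 × O: no H
  2 × C: 3 H each → 6
  2 × C: 1 H each → 2
  2 × C: no H
  2 × C (aromatic): no H
  1 × C: 2 H
  1 × O: 1 H
  1 × O (charge -1): no H
  Total hydrogens = 15.
Net charge -1.
Molecular formula: C13H15O5-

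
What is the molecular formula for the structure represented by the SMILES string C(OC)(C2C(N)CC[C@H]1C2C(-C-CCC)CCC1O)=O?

Heavy atoms from the SMILES: 16 C, 1 N, 3 O.
Implicit hydrogens by atom environment:
  7 × C: 2 H each → 14
  6 × C: 1 H each → 6
  2 × C: 3 H each → 6
  2 × O: no H
  1 × C: no H
  1 × N: 2 H
  1 × O: 1 H
  Total hydrogens = 29.
Molecular formula: C16H29NO3

C16H29NO3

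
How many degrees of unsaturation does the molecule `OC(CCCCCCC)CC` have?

0

Molecular formula from the SMILES: C10H22O.
DoU = (2C + 2 + N − H − X)/2 = (2·10 + 2 + 0 − 22 − 0)/2 = 0/2 = 0.
(Structurally: 0 ring(s) + 0 π bond(s) = 0.)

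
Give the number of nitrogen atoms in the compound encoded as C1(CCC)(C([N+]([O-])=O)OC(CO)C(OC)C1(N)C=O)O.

2

The symbol for nitrogen appears 2 times in the SMILES.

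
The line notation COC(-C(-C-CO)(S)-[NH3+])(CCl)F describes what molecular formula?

C6H14ClFNO2S+

Heavy atoms from the SMILES: 6 C, 1 Cl, 1 F, 1 N, 2 O, 1 S.
Implicit hydrogens by atom environment:
  3 × C: 2 H each → 6
  2 × C: no H
  1 × C: 3 H
  1 × Cl: no H
  1 × F: no H
  1 × N (charge +1): 3 H
  1 × O: 1 H
  1 × O: no H
  1 × S: 1 H
  Total hydrogens = 14.
Net charge +1.
Molecular formula: C6H14ClFNO2S+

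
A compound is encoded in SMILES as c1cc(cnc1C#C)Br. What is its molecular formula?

Heavy atoms from the SMILES: 1 Br, 7 C, 1 N.
Implicit hydrogens by atom environment:
  3 × C (aromatic): 1 H each → 3
  2 × C (aromatic): no H
  1 × Br: no H
  1 × C: 1 H
  1 × C: no H
  1 × N (aromatic): no H
  Total hydrogens = 4.
Molecular formula: C7H4BrN

C7H4BrN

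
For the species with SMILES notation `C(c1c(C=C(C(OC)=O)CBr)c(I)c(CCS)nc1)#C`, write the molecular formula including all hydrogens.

Heavy atoms from the SMILES: 1 Br, 14 C, 1 I, 1 N, 2 O, 1 S.
Implicit hydrogens by atom environment:
  4 × C (aromatic): no H
  3 × C: 2 H each → 6
  3 × C: no H
  2 × C: 1 H each → 2
  2 × O: no H
  1 × Br: no H
  1 × C: 3 H
  1 × C (aromatic): 1 H
  1 × I: no H
  1 × N (aromatic): no H
  1 × S: 1 H
  Total hydrogens = 13.
Molecular formula: C14H13BrINO2S

C14H13BrINO2S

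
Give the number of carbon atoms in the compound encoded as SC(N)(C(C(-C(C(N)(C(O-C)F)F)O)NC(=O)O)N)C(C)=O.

The symbol for carbon appears 10 times in the SMILES.

10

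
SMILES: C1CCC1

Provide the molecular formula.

Heavy atoms from the SMILES: 4 C.
Implicit hydrogens by atom environment:
  4 × C: 2 H each → 8
  Total hydrogens = 8.
Molecular formula: C4H8

C4H8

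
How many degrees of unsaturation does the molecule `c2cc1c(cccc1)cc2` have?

Molecular formula from the SMILES: C10H8.
DoU = (2C + 2 + N − H − X)/2 = (2·10 + 2 + 0 − 8 − 0)/2 = 14/2 = 7.
(Structurally: 2 ring(s) + 5 π bond(s) = 7.)

7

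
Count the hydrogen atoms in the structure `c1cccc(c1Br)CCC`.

Hydrogens are implicit in SMILES; fill each atom to its normal valence:
  4 × C (aromatic): 1 H each → 4
  2 × C: 2 H each → 4
  2 × C (aromatic): no H
  1 × Br: no H
  1 × C: 3 H
  Total hydrogens = 11.

11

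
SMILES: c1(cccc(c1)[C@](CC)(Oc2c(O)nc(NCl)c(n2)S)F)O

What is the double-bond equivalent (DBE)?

Molecular formula from the SMILES: C13H13ClFN3O3S.
DoU = (2C + 2 + N − H − X)/2 = (2·13 + 2 + 3 − 13 − 2)/2 = 16/2 = 8.
(Structurally: 2 ring(s) + 6 π bond(s) = 8.)

8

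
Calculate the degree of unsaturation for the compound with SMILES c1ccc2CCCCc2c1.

Molecular formula from the SMILES: C10H12.
DoU = (2C + 2 + N − H − X)/2 = (2·10 + 2 + 0 − 12 − 0)/2 = 10/2 = 5.
(Structurally: 2 ring(s) + 3 π bond(s) = 5.)

5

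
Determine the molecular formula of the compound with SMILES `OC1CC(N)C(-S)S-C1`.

Heavy atoms from the SMILES: 5 C, 1 N, 1 O, 2 S.
Implicit hydrogens by atom environment:
  3 × C: 1 H each → 3
  2 × C: 2 H each → 4
  1 × N: 2 H
  1 × O: 1 H
  1 × S: 1 H
  1 × S: no H
  Total hydrogens = 11.
Molecular formula: C5H11NOS2

C5H11NOS2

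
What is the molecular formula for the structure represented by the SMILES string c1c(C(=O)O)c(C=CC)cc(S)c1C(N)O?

Heavy atoms from the SMILES: 11 C, 1 N, 3 O, 1 S.
Implicit hydrogens by atom environment:
  4 × C (aromatic): no H
  3 × C: 1 H each → 3
  2 × C (aromatic): 1 H each → 2
  2 × O: 1 H each → 2
  1 × C: 3 H
  1 × C: no H
  1 × N: 2 H
  1 × O: no H
  1 × S: 1 H
  Total hydrogens = 13.
Molecular formula: C11H13NO3S

C11H13NO3S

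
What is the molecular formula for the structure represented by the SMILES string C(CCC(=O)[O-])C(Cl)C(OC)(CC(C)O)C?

Heavy atoms from the SMILES: 11 C, 1 Cl, 4 O.
Implicit hydrogens by atom environment:
  4 × C: 2 H each → 8
  3 × C: 3 H each → 9
  2 × C: 1 H each → 2
  2 × C: no H
  2 × O: no H
  1 × Cl: no H
  1 × O: 1 H
  1 × O (charge -1): no H
  Total hydrogens = 20.
Net charge -1.
Molecular formula: C11H20ClO4-

C11H20ClO4-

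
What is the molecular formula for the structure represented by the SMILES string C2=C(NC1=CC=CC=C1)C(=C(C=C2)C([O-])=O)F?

C13H9FNO2-

Heavy atoms from the SMILES: 13 C, 1 F, 1 N, 2 O.
Implicit hydrogens by atom environment:
  8 × C (aromatic): 1 H each → 8
  4 × C (aromatic): no H
  1 × C: no H
  1 × F: no H
  1 × N: 1 H
  1 × O: no H
  1 × O (charge -1): no H
  Total hydrogens = 9.
Net charge -1.
Molecular formula: C13H9FNO2-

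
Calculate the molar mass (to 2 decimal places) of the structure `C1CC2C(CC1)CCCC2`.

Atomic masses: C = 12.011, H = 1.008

138.25

Molecular formula: C10H18.
M = 10×12.011 + 18×1.008 = 138.25 g/mol.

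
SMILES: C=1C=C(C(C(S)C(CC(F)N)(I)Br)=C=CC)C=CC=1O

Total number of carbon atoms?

14

The symbol for carbon appears 14 times in the SMILES.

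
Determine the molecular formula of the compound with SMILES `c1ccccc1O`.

C6H6O

Heavy atoms from the SMILES: 6 C, 1 O.
Implicit hydrogens by atom environment:
  5 × C (aromatic): 1 H each → 5
  1 × C (aromatic): no H
  1 × O: 1 H
  Total hydrogens = 6.
Molecular formula: C6H6O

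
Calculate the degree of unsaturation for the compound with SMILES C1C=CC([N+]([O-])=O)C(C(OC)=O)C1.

Molecular formula from the SMILES: C8H11NO4.
DoU = (2C + 2 + N − H − X)/2 = (2·8 + 2 + 1 − 11 − 0)/2 = 8/2 = 4.
(Structurally: 1 ring(s) + 3 π bond(s) = 4.)

4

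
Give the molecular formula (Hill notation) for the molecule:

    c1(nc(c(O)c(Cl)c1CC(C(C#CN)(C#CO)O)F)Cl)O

Heavy atoms from the SMILES: 12 C, 2 Cl, 1 F, 2 N, 4 O.
Implicit hydrogens by atom environment:
  5 × C (aromatic): no H
  5 × C: no H
  4 × O: 1 H each → 4
  2 × Cl: no H
  1 × C: 2 H
  1 × C: 1 H
  1 × F: no H
  1 × N: 2 H
  1 × N (aromatic): no H
  Total hydrogens = 9.
Molecular formula: C12H9Cl2FN2O4

C12H9Cl2FN2O4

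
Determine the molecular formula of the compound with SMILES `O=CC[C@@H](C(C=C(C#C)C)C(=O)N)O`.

Heavy atoms from the SMILES: 10 C, 1 N, 3 O.
Implicit hydrogens by atom environment:
  5 × C: 1 H each → 5
  3 × C: no H
  2 × O: no H
  1 × C: 3 H
  1 × C: 2 H
  1 × N: 2 H
  1 × O: 1 H
  Total hydrogens = 13.
Molecular formula: C10H13NO3

C10H13NO3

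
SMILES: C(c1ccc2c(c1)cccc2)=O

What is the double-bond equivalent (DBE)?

8

Molecular formula from the SMILES: C11H8O.
DoU = (2C + 2 + N − H − X)/2 = (2·11 + 2 + 0 − 8 − 0)/2 = 16/2 = 8.
(Structurally: 2 ring(s) + 6 π bond(s) = 8.)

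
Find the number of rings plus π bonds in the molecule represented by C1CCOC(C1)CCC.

Molecular formula from the SMILES: C8H16O.
DoU = (2C + 2 + N − H − X)/2 = (2·8 + 2 + 0 − 16 − 0)/2 = 2/2 = 1.
(Structurally: 1 ring(s) + 0 π bond(s) = 1.)

1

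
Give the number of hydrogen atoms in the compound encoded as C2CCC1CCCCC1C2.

18

Hydrogens are implicit in SMILES; fill each atom to its normal valence:
  8 × C: 2 H each → 16
  2 × C: 1 H each → 2
  Total hydrogens = 18.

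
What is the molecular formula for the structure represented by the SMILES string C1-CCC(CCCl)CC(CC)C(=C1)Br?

C12H20BrCl

Heavy atoms from the SMILES: 1 Br, 12 C, 1 Cl.
Implicit hydrogens by atom environment:
  7 × C: 2 H each → 14
  3 × C: 1 H each → 3
  1 × Br: no H
  1 × C: 3 H
  1 × C: no H
  1 × Cl: no H
  Total hydrogens = 20.
Molecular formula: C12H20BrCl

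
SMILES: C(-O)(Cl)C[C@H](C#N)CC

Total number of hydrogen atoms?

10

Hydrogens are implicit in SMILES; fill each atom to its normal valence:
  2 × C: 2 H each → 4
  2 × C: 1 H each → 2
  1 × C: 3 H
  1 × C: no H
  1 × Cl: no H
  1 × N: no H
  1 × O: 1 H
  Total hydrogens = 10.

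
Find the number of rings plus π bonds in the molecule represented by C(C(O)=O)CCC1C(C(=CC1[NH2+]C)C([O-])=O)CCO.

Molecular formula from the SMILES: C13H21NO5.
DoU = (2C + 2 + N − H − X)/2 = (2·13 + 2 + 1 − 21 − 0)/2 = 8/2 = 4.
(Structurally: 1 ring(s) + 3 π bond(s) = 4.)

4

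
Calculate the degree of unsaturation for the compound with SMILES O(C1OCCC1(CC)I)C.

1

Molecular formula from the SMILES: C7H13IO2.
DoU = (2C + 2 + N − H − X)/2 = (2·7 + 2 + 0 − 13 − 1)/2 = 2/2 = 1.
(Structurally: 1 ring(s) + 0 π bond(s) = 1.)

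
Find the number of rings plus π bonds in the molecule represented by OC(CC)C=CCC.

1

Molecular formula from the SMILES: C7H14O.
DoU = (2C + 2 + N − H − X)/2 = (2·7 + 2 + 0 − 14 − 0)/2 = 2/2 = 1.
(Structurally: 0 ring(s) + 1 π bond(s) = 1.)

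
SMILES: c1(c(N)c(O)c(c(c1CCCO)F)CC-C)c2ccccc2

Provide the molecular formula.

Heavy atoms from the SMILES: 18 C, 1 F, 1 N, 2 O.
Implicit hydrogens by atom environment:
  7 × C (aromatic): no H
  5 × C: 2 H each → 10
  5 × C (aromatic): 1 H each → 5
  2 × O: 1 H each → 2
  1 × C: 3 H
  1 × F: no H
  1 × N: 2 H
  Total hydrogens = 22.
Molecular formula: C18H22FNO2

C18H22FNO2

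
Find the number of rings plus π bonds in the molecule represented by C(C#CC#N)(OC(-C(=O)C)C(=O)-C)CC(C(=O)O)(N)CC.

Molecular formula from the SMILES: C14H18N2O5.
DoU = (2C + 2 + N − H − X)/2 = (2·14 + 2 + 2 − 18 − 0)/2 = 14/2 = 7.
(Structurally: 0 ring(s) + 7 π bond(s) = 7.)

7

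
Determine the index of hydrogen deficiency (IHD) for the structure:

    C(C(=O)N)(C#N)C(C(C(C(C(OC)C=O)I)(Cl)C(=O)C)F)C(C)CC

5

Molecular formula from the SMILES: C16H23ClFIN2O4.
DoU = (2C + 2 + N − H − X)/2 = (2·16 + 2 + 2 − 23 − 3)/2 = 10/2 = 5.
(Structurally: 0 ring(s) + 5 π bond(s) = 5.)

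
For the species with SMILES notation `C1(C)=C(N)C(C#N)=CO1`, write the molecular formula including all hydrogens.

Heavy atoms from the SMILES: 6 C, 2 N, 1 O.
Implicit hydrogens by atom environment:
  3 × C (aromatic): no H
  1 × C: 3 H
  1 × C (aromatic): 1 H
  1 × C: no H
  1 × N: 2 H
  1 × N: no H
  1 × O (aromatic): no H
  Total hydrogens = 6.
Molecular formula: C6H6N2O

C6H6N2O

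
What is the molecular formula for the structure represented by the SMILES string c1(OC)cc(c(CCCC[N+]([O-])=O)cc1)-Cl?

C11H14ClNO3

Heavy atoms from the SMILES: 11 C, 1 Cl, 1 N, 3 O.
Implicit hydrogens by atom environment:
  4 × C: 2 H each → 8
  3 × C (aromatic): 1 H each → 3
  3 × C (aromatic): no H
  2 × O: no H
  1 × C: 3 H
  1 × Cl: no H
  1 × N (charge +1): no H
  1 × O (charge -1): no H
  Total hydrogens = 14.
Molecular formula: C11H14ClNO3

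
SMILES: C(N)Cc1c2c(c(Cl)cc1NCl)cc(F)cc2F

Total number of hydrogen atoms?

10

Hydrogens are implicit in SMILES; fill each atom to its normal valence:
  7 × C (aromatic): no H
  3 × C (aromatic): 1 H each → 3
  2 × C: 2 H each → 4
  2 × Cl: no H
  2 × F: no H
  1 × N: 2 H
  1 × N: 1 H
  Total hydrogens = 10.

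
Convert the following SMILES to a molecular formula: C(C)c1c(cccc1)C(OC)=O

C10H12O2

Heavy atoms from the SMILES: 10 C, 2 O.
Implicit hydrogens by atom environment:
  4 × C (aromatic): 1 H each → 4
  2 × C: 3 H each → 6
  2 × C (aromatic): no H
  2 × O: no H
  1 × C: 2 H
  1 × C: no H
  Total hydrogens = 12.
Molecular formula: C10H12O2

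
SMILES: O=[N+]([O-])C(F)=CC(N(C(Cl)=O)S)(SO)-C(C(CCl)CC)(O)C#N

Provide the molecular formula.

Heavy atoms from the SMILES: 10 C, 2 Cl, 1 F, 3 N, 5 O, 2 S.
Implicit hydrogens by atom environment:
  5 × C: no H
  2 × C: 2 H each → 4
  2 × C: 1 H each → 2
  2 × Cl: no H
  2 × N: no H
  2 × O: 1 H each → 2
  2 × O: no H
  1 × C: 3 H
  1 × F: no H
  1 × N (charge +1): no H
  1 × O (charge -1): no H
  1 × S: 1 H
  1 × S: no H
  Total hydrogens = 12.
Molecular formula: C10H12Cl2FN3O5S2

C10H12Cl2FN3O5S2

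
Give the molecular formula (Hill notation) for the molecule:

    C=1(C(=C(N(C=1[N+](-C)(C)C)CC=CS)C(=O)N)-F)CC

C13H21FN3OS+

Heavy atoms from the SMILES: 13 C, 1 F, 3 N, 1 O, 1 S.
Implicit hydrogens by atom environment:
  4 × C: 3 H each → 12
  4 × C (aromatic): no H
  2 × C: 2 H each → 4
  2 × C: 1 H each → 2
  1 × C: no H
  1 × F: no H
  1 × N: 2 H
  1 × N (aromatic): no H
  1 × N (charge +1): no H
  1 × O: no H
  1 × S: 1 H
  Total hydrogens = 21.
Net charge +1.
Molecular formula: C13H21FN3OS+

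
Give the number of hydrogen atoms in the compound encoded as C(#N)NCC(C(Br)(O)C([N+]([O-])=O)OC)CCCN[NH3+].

19

Hydrogens are implicit in SMILES; fill each atom to its normal valence:
  4 × C: 2 H each → 8
  2 × C: 1 H each → 2
  2 × C: no H
  2 × N: 1 H each → 2
  2 × O: no H
  1 × Br: no H
  1 × C: 3 H
  1 × N (charge +1): 3 H
  1 × N: no H
  1 × N (charge +1): no H
  1 × O: 1 H
  1 × O (charge -1): no H
  Total hydrogens = 19.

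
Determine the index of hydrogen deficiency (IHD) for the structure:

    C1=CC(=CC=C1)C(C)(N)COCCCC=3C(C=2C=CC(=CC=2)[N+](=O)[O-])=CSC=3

12

Molecular formula from the SMILES: C22H24N2O3S.
DoU = (2C + 2 + N − H − X)/2 = (2·22 + 2 + 2 − 24 − 0)/2 = 24/2 = 12.
(Structurally: 3 ring(s) + 9 π bond(s) = 12.)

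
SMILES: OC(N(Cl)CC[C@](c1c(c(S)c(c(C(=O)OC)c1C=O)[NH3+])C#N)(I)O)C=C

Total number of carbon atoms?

The symbol for carbon appears 16 times in the SMILES. Lowercase c denotes aromatic carbon and counts toward C.

16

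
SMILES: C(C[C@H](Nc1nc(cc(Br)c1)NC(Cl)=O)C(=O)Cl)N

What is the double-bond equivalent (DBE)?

Molecular formula from the SMILES: C10H11BrCl2N4O2.
DoU = (2C + 2 + N − H − X)/2 = (2·10 + 2 + 4 − 11 − 3)/2 = 12/2 = 6.
(Structurally: 1 ring(s) + 5 π bond(s) = 6.)

6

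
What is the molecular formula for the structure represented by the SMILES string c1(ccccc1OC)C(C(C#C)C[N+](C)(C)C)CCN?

Heavy atoms from the SMILES: 17 C, 2 N, 1 O.
Implicit hydrogens by atom environment:
  4 × C: 3 H each → 12
  4 × C (aromatic): 1 H each → 4
  3 × C: 2 H each → 6
  3 × C: 1 H each → 3
  2 × C (aromatic): no H
  1 × C: no H
  1 × N: 2 H
  1 × N (charge +1): no H
  1 × O: no H
  Total hydrogens = 27.
Net charge +1.
Molecular formula: C17H27N2O+

C17H27N2O+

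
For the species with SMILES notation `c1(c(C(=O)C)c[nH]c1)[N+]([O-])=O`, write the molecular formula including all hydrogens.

C6H6N2O3

Heavy atoms from the SMILES: 6 C, 2 N, 3 O.
Implicit hydrogens by atom environment:
  2 × C (aromatic): 1 H each → 2
  2 × C (aromatic): no H
  2 × O: no H
  1 × C: 3 H
  1 × C: no H
  1 × N (aromatic): 1 H
  1 × N (charge +1): no H
  1 × O (charge -1): no H
  Total hydrogens = 6.
Molecular formula: C6H6N2O3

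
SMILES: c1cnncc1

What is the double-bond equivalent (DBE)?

4

Molecular formula from the SMILES: C4H4N2.
DoU = (2C + 2 + N − H − X)/2 = (2·4 + 2 + 2 − 4 − 0)/2 = 8/2 = 4.
(Structurally: 1 ring(s) + 3 π bond(s) = 4.)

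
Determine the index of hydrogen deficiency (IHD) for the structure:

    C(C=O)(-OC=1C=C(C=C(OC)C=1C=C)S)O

6

Molecular formula from the SMILES: C11H12O4S.
DoU = (2C + 2 + N − H − X)/2 = (2·11 + 2 + 0 − 12 − 0)/2 = 12/2 = 6.
(Structurally: 1 ring(s) + 5 π bond(s) = 6.)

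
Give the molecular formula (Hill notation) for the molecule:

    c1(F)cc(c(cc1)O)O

C6H5FO2

Heavy atoms from the SMILES: 6 C, 1 F, 2 O.
Implicit hydrogens by atom environment:
  3 × C (aromatic): 1 H each → 3
  3 × C (aromatic): no H
  2 × O: 1 H each → 2
  1 × F: no H
  Total hydrogens = 5.
Molecular formula: C6H5FO2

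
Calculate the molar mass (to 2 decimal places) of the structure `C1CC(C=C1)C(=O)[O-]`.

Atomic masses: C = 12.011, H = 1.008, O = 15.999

Molecular formula: C6H7O2-.
M = 6×12.011 + 7×1.008 + 2×15.999 = 111.12 g/mol.

111.12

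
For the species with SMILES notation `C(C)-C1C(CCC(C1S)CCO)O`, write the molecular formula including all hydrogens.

C10H20O2S

Heavy atoms from the SMILES: 10 C, 2 O, 1 S.
Implicit hydrogens by atom environment:
  5 × C: 2 H each → 10
  4 × C: 1 H each → 4
  2 × O: 1 H each → 2
  1 × C: 3 H
  1 × S: 1 H
  Total hydrogens = 20.
Molecular formula: C10H20O2S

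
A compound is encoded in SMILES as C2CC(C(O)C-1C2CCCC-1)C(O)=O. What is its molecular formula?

Heavy atoms from the SMILES: 11 C, 3 O.
Implicit hydrogens by atom environment:
  6 × C: 2 H each → 12
  4 × C: 1 H each → 4
  2 × O: 1 H each → 2
  1 × C: no H
  1 × O: no H
  Total hydrogens = 18.
Molecular formula: C11H18O3

C11H18O3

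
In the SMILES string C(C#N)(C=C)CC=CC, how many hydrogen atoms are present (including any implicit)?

Hydrogens are implicit in SMILES; fill each atom to its normal valence:
  4 × C: 1 H each → 4
  2 × C: 2 H each → 4
  1 × C: 3 H
  1 × C: no H
  1 × N: no H
  Total hydrogens = 11.

11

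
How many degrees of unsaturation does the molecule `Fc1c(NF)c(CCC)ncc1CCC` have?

Molecular formula from the SMILES: C11H16F2N2.
DoU = (2C + 2 + N − H − X)/2 = (2·11 + 2 + 2 − 16 − 2)/2 = 8/2 = 4.
(Structurally: 1 ring(s) + 3 π bond(s) = 4.)

4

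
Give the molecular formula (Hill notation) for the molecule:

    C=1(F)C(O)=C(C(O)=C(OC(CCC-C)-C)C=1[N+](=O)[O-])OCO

Heavy atoms from the SMILES: 13 C, 1 F, 1 N, 7 O.
Implicit hydrogens by atom environment:
  6 × C (aromatic): no H
  4 × C: 2 H each → 8
  3 × O: 1 H each → 3
  3 × O: no H
  2 × C: 3 H each → 6
  1 × C: 1 H
  1 × F: no H
  1 × N (charge +1): no H
  1 × O (charge -1): no H
  Total hydrogens = 18.
Molecular formula: C13H18FNO7

C13H18FNO7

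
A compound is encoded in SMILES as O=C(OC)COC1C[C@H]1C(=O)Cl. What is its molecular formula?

Heavy atoms from the SMILES: 7 C, 1 Cl, 4 O.
Implicit hydrogens by atom environment:
  4 × O: no H
  2 × C: 2 H each → 4
  2 × C: 1 H each → 2
  2 × C: no H
  1 × C: 3 H
  1 × Cl: no H
  Total hydrogens = 9.
Molecular formula: C7H9ClO4

C7H9ClO4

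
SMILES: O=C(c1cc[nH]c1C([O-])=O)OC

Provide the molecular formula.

Heavy atoms from the SMILES: 7 C, 1 N, 4 O.
Implicit hydrogens by atom environment:
  3 × O: no H
  2 × C (aromatic): 1 H each → 2
  2 × C (aromatic): no H
  2 × C: no H
  1 × C: 3 H
  1 × N (aromatic): 1 H
  1 × O (charge -1): no H
  Total hydrogens = 6.
Net charge -1.
Molecular formula: C7H6NO4-

C7H6NO4-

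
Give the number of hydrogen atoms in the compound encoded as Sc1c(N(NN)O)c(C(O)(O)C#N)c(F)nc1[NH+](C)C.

14

Hydrogens are implicit in SMILES; fill each atom to its normal valence:
  5 × C (aromatic): no H
  3 × O: 1 H each → 3
  2 × C: 3 H each → 6
  2 × C: no H
  2 × N: no H
  1 × F: no H
  1 × N: 2 H
  1 × N (charge +1): 1 H
  1 × N: 1 H
  1 × N (aromatic): no H
  1 × S: 1 H
  Total hydrogens = 14.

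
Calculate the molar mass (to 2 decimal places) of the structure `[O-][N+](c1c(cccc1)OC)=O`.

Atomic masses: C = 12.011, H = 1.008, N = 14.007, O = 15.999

153.14

Molecular formula: C7H7NO3.
M = 7×12.011 + 7×1.008 + 1×14.007 + 3×15.999 = 153.14 g/mol.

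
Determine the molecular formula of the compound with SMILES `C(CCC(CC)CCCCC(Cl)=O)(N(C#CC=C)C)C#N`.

Heavy atoms from the SMILES: 17 C, 1 Cl, 2 N, 1 O.
Implicit hydrogens by atom environment:
  8 × C: 2 H each → 16
  4 × C: no H
  3 × C: 1 H each → 3
  2 × C: 3 H each → 6
  2 × N: no H
  1 × Cl: no H
  1 × O: no H
  Total hydrogens = 25.
Molecular formula: C17H25ClN2O

C17H25ClN2O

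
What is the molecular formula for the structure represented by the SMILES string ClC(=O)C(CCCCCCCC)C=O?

Heavy atoms from the SMILES: 11 C, 1 Cl, 2 O.
Implicit hydrogens by atom environment:
  7 × C: 2 H each → 14
  2 × C: 1 H each → 2
  2 × O: no H
  1 × C: 3 H
  1 × C: no H
  1 × Cl: no H
  Total hydrogens = 19.
Molecular formula: C11H19ClO2

C11H19ClO2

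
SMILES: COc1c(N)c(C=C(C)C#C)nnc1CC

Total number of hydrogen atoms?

Hydrogens are implicit in SMILES; fill each atom to its normal valence:
  4 × C (aromatic): no H
  3 × C: 3 H each → 9
  2 × C: 1 H each → 2
  2 × C: no H
  2 × N (aromatic): no H
  1 × C: 2 H
  1 × N: 2 H
  1 × O: no H
  Total hydrogens = 15.

15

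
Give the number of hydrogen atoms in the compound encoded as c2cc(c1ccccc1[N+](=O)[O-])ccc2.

9

Hydrogens are implicit in SMILES; fill each atom to its normal valence:
  9 × C (aromatic): 1 H each → 9
  3 × C (aromatic): no H
  1 × N (charge +1): no H
  1 × O: no H
  1 × O (charge -1): no H
  Total hydrogens = 9.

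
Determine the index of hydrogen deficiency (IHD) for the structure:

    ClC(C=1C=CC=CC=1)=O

Molecular formula from the SMILES: C7H5ClO.
DoU = (2C + 2 + N − H − X)/2 = (2·7 + 2 + 0 − 5 − 1)/2 = 10/2 = 5.
(Structurally: 1 ring(s) + 4 π bond(s) = 5.)

5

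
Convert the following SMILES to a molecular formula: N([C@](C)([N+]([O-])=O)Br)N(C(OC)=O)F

Heavy atoms from the SMILES: 1 Br, 4 C, 1 F, 3 N, 4 O.
Implicit hydrogens by atom environment:
  3 × O: no H
  2 × C: 3 H each → 6
  2 × C: no H
  1 × Br: no H
  1 × F: no H
  1 × N: 1 H
  1 × N (charge +1): no H
  1 × N: no H
  1 × O (charge -1): no H
  Total hydrogens = 7.
Molecular formula: C4H7BrFN3O4

C4H7BrFN3O4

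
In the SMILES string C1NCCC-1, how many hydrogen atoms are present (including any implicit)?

Hydrogens are implicit in SMILES; fill each atom to its normal valence:
  4 × C: 2 H each → 8
  1 × N: 1 H
  Total hydrogens = 9.

9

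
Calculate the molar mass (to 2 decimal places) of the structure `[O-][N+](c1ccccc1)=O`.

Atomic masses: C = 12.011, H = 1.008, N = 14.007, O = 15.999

123.11

Molecular formula: C6H5NO2.
M = 6×12.011 + 5×1.008 + 1×14.007 + 2×15.999 = 123.11 g/mol.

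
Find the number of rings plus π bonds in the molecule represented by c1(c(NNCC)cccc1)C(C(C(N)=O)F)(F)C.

5

Molecular formula from the SMILES: C12H17F2N3O.
DoU = (2C + 2 + N − H − X)/2 = (2·12 + 2 + 3 − 17 − 2)/2 = 10/2 = 5.
(Structurally: 1 ring(s) + 4 π bond(s) = 5.)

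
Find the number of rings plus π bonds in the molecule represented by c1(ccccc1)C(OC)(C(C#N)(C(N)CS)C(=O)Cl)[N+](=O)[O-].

8

Molecular formula from the SMILES: C13H14ClN3O4S.
DoU = (2C + 2 + N − H − X)/2 = (2·13 + 2 + 3 − 14 − 1)/2 = 16/2 = 8.
(Structurally: 1 ring(s) + 7 π bond(s) = 8.)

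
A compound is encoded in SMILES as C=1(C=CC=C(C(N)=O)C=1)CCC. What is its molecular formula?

C10H13NO

Heavy atoms from the SMILES: 10 C, 1 N, 1 O.
Implicit hydrogens by atom environment:
  4 × C (aromatic): 1 H each → 4
  2 × C: 2 H each → 4
  2 × C (aromatic): no H
  1 × C: 3 H
  1 × C: no H
  1 × N: 2 H
  1 × O: no H
  Total hydrogens = 13.
Molecular formula: C10H13NO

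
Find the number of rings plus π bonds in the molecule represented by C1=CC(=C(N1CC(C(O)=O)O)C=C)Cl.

5

Molecular formula from the SMILES: C9H10ClNO3.
DoU = (2C + 2 + N − H − X)/2 = (2·9 + 2 + 1 − 10 − 1)/2 = 10/2 = 5.
(Structurally: 1 ring(s) + 4 π bond(s) = 5.)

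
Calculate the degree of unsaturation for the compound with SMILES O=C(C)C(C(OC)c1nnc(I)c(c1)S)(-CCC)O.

5

Molecular formula from the SMILES: C12H17IN2O3S.
DoU = (2C + 2 + N − H − X)/2 = (2·12 + 2 + 2 − 17 − 1)/2 = 10/2 = 5.
(Structurally: 1 ring(s) + 4 π bond(s) = 5.)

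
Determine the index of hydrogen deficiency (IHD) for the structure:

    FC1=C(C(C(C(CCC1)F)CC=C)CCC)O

Molecular formula from the SMILES: C14H22F2O.
DoU = (2C + 2 + N − H − X)/2 = (2·14 + 2 + 0 − 22 − 2)/2 = 6/2 = 3.
(Structurally: 1 ring(s) + 2 π bond(s) = 3.)

3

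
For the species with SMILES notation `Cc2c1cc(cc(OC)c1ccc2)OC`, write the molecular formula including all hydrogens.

Heavy atoms from the SMILES: 13 C, 2 O.
Implicit hydrogens by atom environment:
  5 × C (aromatic): 1 H each → 5
  5 × C (aromatic): no H
  3 × C: 3 H each → 9
  2 × O: no H
  Total hydrogens = 14.
Molecular formula: C13H14O2

C13H14O2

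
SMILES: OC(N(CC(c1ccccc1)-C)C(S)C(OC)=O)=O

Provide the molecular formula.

Heavy atoms from the SMILES: 13 C, 1 N, 4 O, 1 S.
Implicit hydrogens by atom environment:
  5 × C (aromatic): 1 H each → 5
  3 × O: no H
  2 × C: 3 H each → 6
  2 × C: 1 H each → 2
  2 × C: no H
  1 × C: 2 H
  1 × C (aromatic): no H
  1 × N: no H
  1 × O: 1 H
  1 × S: 1 H
  Total hydrogens = 17.
Molecular formula: C13H17NO4S

C13H17NO4S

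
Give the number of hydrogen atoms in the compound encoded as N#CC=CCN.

6

Hydrogens are implicit in SMILES; fill each atom to its normal valence:
  2 × C: 1 H each → 2
  1 × C: 2 H
  1 × C: no H
  1 × N: 2 H
  1 × N: no H
  Total hydrogens = 6.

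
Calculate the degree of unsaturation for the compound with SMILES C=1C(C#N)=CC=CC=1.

6

Molecular formula from the SMILES: C7H5N.
DoU = (2C + 2 + N − H − X)/2 = (2·7 + 2 + 1 − 5 − 0)/2 = 12/2 = 6.
(Structurally: 1 ring(s) + 5 π bond(s) = 6.)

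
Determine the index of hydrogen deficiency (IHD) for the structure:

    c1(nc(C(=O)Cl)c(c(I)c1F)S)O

5

Molecular formula from the SMILES: C6H2ClFINO2S.
DoU = (2C + 2 + N − H − X)/2 = (2·6 + 2 + 1 − 2 − 3)/2 = 10/2 = 5.
(Structurally: 1 ring(s) + 4 π bond(s) = 5.)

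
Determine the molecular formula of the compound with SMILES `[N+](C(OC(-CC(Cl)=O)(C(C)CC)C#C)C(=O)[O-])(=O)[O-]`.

C11H13ClNO6-

Heavy atoms from the SMILES: 11 C, 1 Cl, 1 N, 6 O.
Implicit hydrogens by atom environment:
  4 × C: no H
  4 × O: no H
  3 × C: 1 H each → 3
  2 × C: 3 H each → 6
  2 × C: 2 H each → 4
  2 × O (charge -1): no H
  1 × Cl: no H
  1 × N (charge +1): no H
  Total hydrogens = 13.
Net charge -1.
Molecular formula: C11H13ClNO6-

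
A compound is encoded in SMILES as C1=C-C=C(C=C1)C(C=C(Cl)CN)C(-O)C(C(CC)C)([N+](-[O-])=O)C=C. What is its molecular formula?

C18H25ClN2O3

Heavy atoms from the SMILES: 18 C, 1 Cl, 2 N, 3 O.
Implicit hydrogens by atom environment:
  5 × C: 1 H each → 5
  5 × C (aromatic): 1 H each → 5
  3 × C: 2 H each → 6
  2 × C: 3 H each → 6
  2 × C: no H
  1 × C (aromatic): no H
  1 × Cl: no H
  1 × N: 2 H
  1 × N (charge +1): no H
  1 × O: 1 H
  1 × O: no H
  1 × O (charge -1): no H
  Total hydrogens = 25.
Molecular formula: C18H25ClN2O3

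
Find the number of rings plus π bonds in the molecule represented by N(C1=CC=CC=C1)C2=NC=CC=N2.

8

Molecular formula from the SMILES: C10H9N3.
DoU = (2C + 2 + N − H − X)/2 = (2·10 + 2 + 3 − 9 − 0)/2 = 16/2 = 8.
(Structurally: 2 ring(s) + 6 π bond(s) = 8.)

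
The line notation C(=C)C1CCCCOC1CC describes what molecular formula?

C10H18O

Heavy atoms from the SMILES: 10 C, 1 O.
Implicit hydrogens by atom environment:
  6 × C: 2 H each → 12
  3 × C: 1 H each → 3
  1 × C: 3 H
  1 × O: no H
  Total hydrogens = 18.
Molecular formula: C10H18O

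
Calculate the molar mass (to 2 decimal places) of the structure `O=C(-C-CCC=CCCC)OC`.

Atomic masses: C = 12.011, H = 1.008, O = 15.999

170.25

Molecular formula: C10H18O2.
M = 10×12.011 + 18×1.008 + 2×15.999 = 170.25 g/mol.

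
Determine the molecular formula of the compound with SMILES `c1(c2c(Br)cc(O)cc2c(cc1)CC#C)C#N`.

C14H8BrNO

Heavy atoms from the SMILES: 1 Br, 14 C, 1 N, 1 O.
Implicit hydrogens by atom environment:
  6 × C (aromatic): no H
  4 × C (aromatic): 1 H each → 4
  2 × C: no H
  1 × Br: no H
  1 × C: 2 H
  1 × C: 1 H
  1 × N: no H
  1 × O: 1 H
  Total hydrogens = 8.
Molecular formula: C14H8BrNO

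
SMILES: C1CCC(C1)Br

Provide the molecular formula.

Heavy atoms from the SMILES: 1 Br, 5 C.
Implicit hydrogens by atom environment:
  4 × C: 2 H each → 8
  1 × Br: no H
  1 × C: 1 H
  Total hydrogens = 9.
Molecular formula: C5H9Br

C5H9Br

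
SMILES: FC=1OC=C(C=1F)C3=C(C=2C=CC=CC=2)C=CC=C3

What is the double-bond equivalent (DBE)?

11

Molecular formula from the SMILES: C16H10F2O.
DoU = (2C + 2 + N − H − X)/2 = (2·16 + 2 + 0 − 10 − 2)/2 = 22/2 = 11.
(Structurally: 3 ring(s) + 8 π bond(s) = 11.)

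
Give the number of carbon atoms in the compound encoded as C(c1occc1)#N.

5

The symbol for carbon appears 5 times in the SMILES. Lowercase c denotes aromatic carbon and counts toward C.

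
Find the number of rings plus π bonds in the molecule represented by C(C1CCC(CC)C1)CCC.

Molecular formula from the SMILES: C11H22.
DoU = (2C + 2 + N − H − X)/2 = (2·11 + 2 + 0 − 22 − 0)/2 = 2/2 = 1.
(Structurally: 1 ring(s) + 0 π bond(s) = 1.)

1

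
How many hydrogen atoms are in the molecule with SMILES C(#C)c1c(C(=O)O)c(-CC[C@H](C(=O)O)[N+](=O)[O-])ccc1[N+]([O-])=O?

Hydrogens are implicit in SMILES; fill each atom to its normal valence:
  4 × C (aromatic): no H
  4 × O: no H
  3 × C: no H
  2 × C: 2 H each → 4
  2 × C (aromatic): 1 H each → 2
  2 × C: 1 H each → 2
  2 × N (charge +1): no H
  2 × O: 1 H each → 2
  2 × O (charge -1): no H
  Total hydrogens = 10.

10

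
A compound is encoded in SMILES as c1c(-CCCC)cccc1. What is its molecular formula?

C10H14

Heavy atoms from the SMILES: 10 C.
Implicit hydrogens by atom environment:
  5 × C (aromatic): 1 H each → 5
  3 × C: 2 H each → 6
  1 × C: 3 H
  1 × C (aromatic): no H
  Total hydrogens = 14.
Molecular formula: C10H14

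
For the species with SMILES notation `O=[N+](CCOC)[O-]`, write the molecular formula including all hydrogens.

Heavy atoms from the SMILES: 3 C, 1 N, 3 O.
Implicit hydrogens by atom environment:
  2 × C: 2 H each → 4
  2 × O: no H
  1 × C: 3 H
  1 × N (charge +1): no H
  1 × O (charge -1): no H
  Total hydrogens = 7.
Molecular formula: C3H7NO3

C3H7NO3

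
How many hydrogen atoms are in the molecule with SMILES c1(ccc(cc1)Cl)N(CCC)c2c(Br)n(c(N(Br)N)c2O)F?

14

Hydrogens are implicit in SMILES; fill each atom to its normal valence:
  6 × C (aromatic): no H
  4 × C (aromatic): 1 H each → 4
  2 × Br: no H
  2 × C: 2 H each → 4
  2 × N: no H
  1 × C: 3 H
  1 × Cl: no H
  1 × F: no H
  1 × N: 2 H
  1 × N (aromatic): no H
  1 × O: 1 H
  Total hydrogens = 14.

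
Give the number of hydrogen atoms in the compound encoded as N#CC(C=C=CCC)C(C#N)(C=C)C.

14

Hydrogens are implicit in SMILES; fill each atom to its normal valence:
  4 × C: 1 H each → 4
  4 × C: no H
  2 × C: 3 H each → 6
  2 × C: 2 H each → 4
  2 × N: no H
  Total hydrogens = 14.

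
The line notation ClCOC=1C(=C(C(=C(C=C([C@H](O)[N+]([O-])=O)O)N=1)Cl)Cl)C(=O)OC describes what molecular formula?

C11H9Cl3N2O7

Heavy atoms from the SMILES: 11 C, 3 Cl, 2 N, 7 O.
Implicit hydrogens by atom environment:
  5 × C (aromatic): no H
  4 × O: no H
  3 × Cl: no H
  2 × C: 1 H each → 2
  2 × C: no H
  2 × O: 1 H each → 2
  1 × C: 3 H
  1 × C: 2 H
  1 × N (aromatic): no H
  1 × N (charge +1): no H
  1 × O (charge -1): no H
  Total hydrogens = 9.
Molecular formula: C11H9Cl3N2O7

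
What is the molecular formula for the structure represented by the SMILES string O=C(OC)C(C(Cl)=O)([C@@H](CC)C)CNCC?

Heavy atoms from the SMILES: 11 C, 1 Cl, 1 N, 3 O.
Implicit hydrogens by atom environment:
  4 × C: 3 H each → 12
  3 × C: 2 H each → 6
  3 × C: no H
  3 × O: no H
  1 × C: 1 H
  1 × Cl: no H
  1 × N: 1 H
  Total hydrogens = 20.
Molecular formula: C11H20ClNO3

C11H20ClNO3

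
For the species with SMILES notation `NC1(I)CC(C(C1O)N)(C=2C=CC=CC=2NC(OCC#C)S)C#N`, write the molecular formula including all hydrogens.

Heavy atoms from the SMILES: 16 C, 1 I, 4 N, 2 O, 1 S.
Implicit hydrogens by atom environment:
  4 × C: 1 H each → 4
  4 × C (aromatic): 1 H each → 4
  4 × C: no H
  2 × C: 2 H each → 4
  2 × C (aromatic): no H
  2 × N: 2 H each → 4
  1 × I: no H
  1 × N: 1 H
  1 × N: no H
  1 × O: 1 H
  1 × O: no H
  1 × S: 1 H
  Total hydrogens = 19.
Molecular formula: C16H19IN4O2S

C16H19IN4O2S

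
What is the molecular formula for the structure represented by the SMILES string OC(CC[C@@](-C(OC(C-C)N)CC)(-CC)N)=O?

C12H26N2O3

Heavy atoms from the SMILES: 12 C, 2 N, 3 O.
Implicit hydrogens by atom environment:
  5 × C: 2 H each → 10
  3 × C: 3 H each → 9
  2 × C: 1 H each → 2
  2 × C: no H
  2 × N: 2 H each → 4
  2 × O: no H
  1 × O: 1 H
  Total hydrogens = 26.
Molecular formula: C12H26N2O3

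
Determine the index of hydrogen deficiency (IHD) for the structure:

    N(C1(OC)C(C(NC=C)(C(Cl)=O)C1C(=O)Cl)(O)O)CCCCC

Molecular formula from the SMILES: C14H22Cl2N2O5.
DoU = (2C + 2 + N − H − X)/2 = (2·14 + 2 + 2 − 22 − 2)/2 = 8/2 = 4.
(Structurally: 1 ring(s) + 3 π bond(s) = 4.)

4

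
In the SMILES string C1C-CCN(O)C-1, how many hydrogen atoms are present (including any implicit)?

Hydrogens are implicit in SMILES; fill each atom to its normal valence:
  5 × C: 2 H each → 10
  1 × N: no H
  1 × O: 1 H
  Total hydrogens = 11.

11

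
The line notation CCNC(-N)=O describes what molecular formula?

Heavy atoms from the SMILES: 3 C, 2 N, 1 O.
Implicit hydrogens by atom environment:
  1 × C: 3 H
  1 × C: 2 H
  1 × C: no H
  1 × N: 2 H
  1 × N: 1 H
  1 × O: no H
  Total hydrogens = 8.
Molecular formula: C3H8N2O

C3H8N2O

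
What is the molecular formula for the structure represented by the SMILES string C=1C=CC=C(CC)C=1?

Heavy atoms from the SMILES: 8 C.
Implicit hydrogens by atom environment:
  5 × C (aromatic): 1 H each → 5
  1 × C: 3 H
  1 × C: 2 H
  1 × C (aromatic): no H
  Total hydrogens = 10.
Molecular formula: C8H10

C8H10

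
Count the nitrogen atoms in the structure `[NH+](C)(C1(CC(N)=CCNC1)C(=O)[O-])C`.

The symbol for nitrogen appears 3 times in the SMILES.

3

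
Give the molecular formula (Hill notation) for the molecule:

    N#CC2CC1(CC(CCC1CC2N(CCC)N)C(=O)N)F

C15H25FN4O

Heavy atoms from the SMILES: 15 C, 1 F, 4 N, 1 O.
Implicit hydrogens by atom environment:
  7 × C: 2 H each → 14
  4 × C: 1 H each → 4
  3 × C: no H
  2 × N: 2 H each → 4
  2 × N: no H
  1 × C: 3 H
  1 × F: no H
  1 × O: no H
  Total hydrogens = 25.
Molecular formula: C15H25FN4O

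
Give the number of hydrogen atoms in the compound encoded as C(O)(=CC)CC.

Hydrogens are implicit in SMILES; fill each atom to its normal valence:
  2 × C: 3 H each → 6
  1 × C: 2 H
  1 × C: 1 H
  1 × C: no H
  1 × O: 1 H
  Total hydrogens = 10.

10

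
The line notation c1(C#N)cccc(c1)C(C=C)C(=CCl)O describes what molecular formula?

Heavy atoms from the SMILES: 12 C, 1 Cl, 1 N, 1 O.
Implicit hydrogens by atom environment:
  4 × C (aromatic): 1 H each → 4
  3 × C: 1 H each → 3
  2 × C: no H
  2 × C (aromatic): no H
  1 × C: 2 H
  1 × Cl: no H
  1 × N: no H
  1 × O: 1 H
  Total hydrogens = 10.
Molecular formula: C12H10ClNO

C12H10ClNO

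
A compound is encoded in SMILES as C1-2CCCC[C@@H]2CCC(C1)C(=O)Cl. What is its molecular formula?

C11H17ClO

Heavy atoms from the SMILES: 11 C, 1 Cl, 1 O.
Implicit hydrogens by atom environment:
  7 × C: 2 H each → 14
  3 × C: 1 H each → 3
  1 × C: no H
  1 × Cl: no H
  1 × O: no H
  Total hydrogens = 17.
Molecular formula: C11H17ClO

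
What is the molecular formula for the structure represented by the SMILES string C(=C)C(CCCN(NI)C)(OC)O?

C8H17IN2O2

Heavy atoms from the SMILES: 8 C, 1 I, 2 N, 2 O.
Implicit hydrogens by atom environment:
  4 × C: 2 H each → 8
  2 × C: 3 H each → 6
  1 × C: 1 H
  1 × C: no H
  1 × I: no H
  1 × N: 1 H
  1 × N: no H
  1 × O: 1 H
  1 × O: no H
  Total hydrogens = 17.
Molecular formula: C8H17IN2O2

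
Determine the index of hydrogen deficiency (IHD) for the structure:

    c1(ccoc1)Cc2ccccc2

7

Molecular formula from the SMILES: C11H10O.
DoU = (2C + 2 + N − H − X)/2 = (2·11 + 2 + 0 − 10 − 0)/2 = 14/2 = 7.
(Structurally: 2 ring(s) + 5 π bond(s) = 7.)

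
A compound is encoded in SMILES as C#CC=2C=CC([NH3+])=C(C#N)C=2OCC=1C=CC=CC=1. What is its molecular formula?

Heavy atoms from the SMILES: 16 C, 2 N, 1 O.
Implicit hydrogens by atom environment:
  7 × C (aromatic): 1 H each → 7
  5 × C (aromatic): no H
  2 × C: no H
  1 × C: 2 H
  1 × C: 1 H
  1 × N (charge +1): 3 H
  1 × N: no H
  1 × O: no H
  Total hydrogens = 13.
Net charge +1.
Molecular formula: C16H13N2O+

C16H13N2O+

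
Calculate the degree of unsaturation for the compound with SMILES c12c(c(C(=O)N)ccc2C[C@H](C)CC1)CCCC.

Molecular formula from the SMILES: C16H23NO.
DoU = (2C + 2 + N − H − X)/2 = (2·16 + 2 + 1 − 23 − 0)/2 = 12/2 = 6.
(Structurally: 2 ring(s) + 4 π bond(s) = 6.)

6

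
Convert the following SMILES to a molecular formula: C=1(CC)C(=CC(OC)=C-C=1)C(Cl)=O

Heavy atoms from the SMILES: 10 C, 1 Cl, 2 O.
Implicit hydrogens by atom environment:
  3 × C (aromatic): 1 H each → 3
  3 × C (aromatic): no H
  2 × C: 3 H each → 6
  2 × O: no H
  1 × C: 2 H
  1 × C: no H
  1 × Cl: no H
  Total hydrogens = 11.
Molecular formula: C10H11ClO2

C10H11ClO2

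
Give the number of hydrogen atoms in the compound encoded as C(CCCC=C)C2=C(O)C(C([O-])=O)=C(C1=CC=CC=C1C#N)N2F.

16

Hydrogens are implicit in SMILES; fill each atom to its normal valence:
  6 × C (aromatic): no H
  5 × C: 2 H each → 10
  4 × C (aromatic): 1 H each → 4
  2 × C: no H
  1 × C: 1 H
  1 × F: no H
  1 × N (aromatic): no H
  1 × N: no H
  1 × O: 1 H
  1 × O: no H
  1 × O (charge -1): no H
  Total hydrogens = 16.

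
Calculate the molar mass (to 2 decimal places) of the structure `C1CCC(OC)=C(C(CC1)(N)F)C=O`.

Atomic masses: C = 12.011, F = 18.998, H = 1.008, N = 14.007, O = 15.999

Molecular formula: C10H16FNO2.
M = 10×12.011 + 1×18.998 + 16×1.008 + 1×14.007 + 2×15.999 = 201.24 g/mol.

201.24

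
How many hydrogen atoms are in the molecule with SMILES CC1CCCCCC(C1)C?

Hydrogens are implicit in SMILES; fill each atom to its normal valence:
  6 × C: 2 H each → 12
  2 × C: 3 H each → 6
  2 × C: 1 H each → 2
  Total hydrogens = 20.

20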